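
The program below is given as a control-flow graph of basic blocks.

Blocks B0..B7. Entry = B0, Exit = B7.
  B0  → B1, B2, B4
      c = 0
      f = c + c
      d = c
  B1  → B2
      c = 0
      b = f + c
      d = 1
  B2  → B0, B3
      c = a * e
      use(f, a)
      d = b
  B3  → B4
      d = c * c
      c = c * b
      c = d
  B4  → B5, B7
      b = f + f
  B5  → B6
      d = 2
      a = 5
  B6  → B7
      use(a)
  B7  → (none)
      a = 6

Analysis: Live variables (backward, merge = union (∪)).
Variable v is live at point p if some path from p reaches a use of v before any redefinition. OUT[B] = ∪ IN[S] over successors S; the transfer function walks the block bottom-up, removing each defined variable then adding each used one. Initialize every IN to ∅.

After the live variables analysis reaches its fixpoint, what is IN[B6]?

Per-block solution:
  B0: | IN={a, b, e} | OUT={a, b, e, f}
  B1: | IN={a, e, f} | OUT={a, b, e, f}
  B2: | IN={a, b, e, f} | OUT={a, b, c, e, f}
  B3: | IN={b, c, f} | OUT={f}
  B4: | IN={f} | OUT={}
  B5: | IN={} | OUT={a}
  B6: | IN={a} | OUT={}
  B7: | IN={} | OUT={}

Merge at B6: OUT[B6] = IN[B7] = {}
Applying B6's transfer function to that OUT value gives IN[B6] (row B6 above).

Answer: {a}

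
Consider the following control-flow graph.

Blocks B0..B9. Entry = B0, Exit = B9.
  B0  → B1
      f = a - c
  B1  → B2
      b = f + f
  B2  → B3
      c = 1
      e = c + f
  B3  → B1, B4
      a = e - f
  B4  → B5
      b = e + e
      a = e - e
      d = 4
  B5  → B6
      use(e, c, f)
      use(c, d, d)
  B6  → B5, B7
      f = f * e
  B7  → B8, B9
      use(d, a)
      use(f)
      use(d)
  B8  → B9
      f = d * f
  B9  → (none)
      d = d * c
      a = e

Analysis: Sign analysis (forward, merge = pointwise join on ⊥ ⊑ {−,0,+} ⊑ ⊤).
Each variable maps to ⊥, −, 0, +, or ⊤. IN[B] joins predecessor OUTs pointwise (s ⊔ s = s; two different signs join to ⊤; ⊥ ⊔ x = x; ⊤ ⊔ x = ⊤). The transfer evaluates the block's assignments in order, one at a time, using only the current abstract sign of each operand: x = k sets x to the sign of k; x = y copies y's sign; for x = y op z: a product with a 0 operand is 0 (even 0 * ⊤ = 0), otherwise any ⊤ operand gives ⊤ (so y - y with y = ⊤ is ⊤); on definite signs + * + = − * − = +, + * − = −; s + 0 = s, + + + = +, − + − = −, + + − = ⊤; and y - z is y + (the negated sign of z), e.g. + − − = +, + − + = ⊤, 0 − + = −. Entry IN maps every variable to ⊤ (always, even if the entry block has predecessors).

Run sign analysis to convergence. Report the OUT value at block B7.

Converged values:
  B0: | IN=(all ⊤) | OUT=(all ⊤)
  B1: | IN=(all ⊤) | OUT=(all ⊤)
  B2: | IN=(all ⊤) | OUT={c:+; rest ⊤}
  B3: | IN={c:+; rest ⊤} | OUT={c:+; rest ⊤}
  B4: | IN={c:+; rest ⊤} | OUT={c:+, d:+; rest ⊤}
  B5: | IN={c:+, d:+; rest ⊤} | OUT={c:+, d:+; rest ⊤}
  B6: | IN={c:+, d:+; rest ⊤} | OUT={c:+, d:+; rest ⊤}
  B7: | IN={c:+, d:+; rest ⊤} | OUT={c:+, d:+; rest ⊤}
  B8: | IN={c:+, d:+; rest ⊤} | OUT={c:+, d:+; rest ⊤}
  B9: | IN={c:+, d:+; rest ⊤} | OUT={c:+, d:+; rest ⊤}

Merge at B7: IN[B7] = OUT[B6] = {a: ⊤, b: ⊤, c: +, d: +, e: ⊤, f: ⊤}
Applying B7's transfer function to that IN value gives OUT[B7] (row B7 above).

Answer: {a: ⊤, b: ⊤, c: +, d: +, e: ⊤, f: ⊤}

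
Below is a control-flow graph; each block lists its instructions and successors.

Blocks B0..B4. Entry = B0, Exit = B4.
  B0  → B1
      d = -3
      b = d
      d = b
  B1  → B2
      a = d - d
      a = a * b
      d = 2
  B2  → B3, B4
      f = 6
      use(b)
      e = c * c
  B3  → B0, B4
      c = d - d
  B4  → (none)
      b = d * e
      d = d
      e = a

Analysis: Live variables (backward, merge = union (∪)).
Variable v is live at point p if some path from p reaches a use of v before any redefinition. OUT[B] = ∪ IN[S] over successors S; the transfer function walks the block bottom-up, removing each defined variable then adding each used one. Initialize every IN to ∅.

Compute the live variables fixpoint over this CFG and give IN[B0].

Answer: {c}

Working:
Fixpoint table:
  B0:   IN={c}   OUT={b, c, d}
  B1:   IN={b, c, d}   OUT={a, b, c, d}
  B2:   IN={a, b, c, d}   OUT={a, d, e}
  B3:   IN={a, d, e}   OUT={a, c, d, e}
  B4:   IN={a, d, e}   OUT={}

Merge at B0: OUT[B0] = IN[B1] = {b, c, d}
Applying B0's transfer function to that OUT value gives IN[B0] (row B0 above).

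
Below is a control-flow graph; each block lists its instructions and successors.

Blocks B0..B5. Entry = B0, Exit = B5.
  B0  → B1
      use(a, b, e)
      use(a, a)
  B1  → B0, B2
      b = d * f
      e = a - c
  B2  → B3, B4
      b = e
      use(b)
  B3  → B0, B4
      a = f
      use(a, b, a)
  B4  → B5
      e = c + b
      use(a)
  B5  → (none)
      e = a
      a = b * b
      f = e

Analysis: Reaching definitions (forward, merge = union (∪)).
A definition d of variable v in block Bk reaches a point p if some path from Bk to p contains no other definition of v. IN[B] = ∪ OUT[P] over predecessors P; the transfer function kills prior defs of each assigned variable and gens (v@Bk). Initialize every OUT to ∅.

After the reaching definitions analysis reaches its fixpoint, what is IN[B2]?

Converged values:
  B0:   IN={a@B3, b@B1, b@B2, e@B1}   OUT={a@B3, b@B1, b@B2, e@B1}
  B1:   IN={a@B3, b@B1, b@B2, e@B1}   OUT={a@B3, b@B1, e@B1}
  B2:   IN={a@B3, b@B1, e@B1}   OUT={a@B3, b@B2, e@B1}
  B3:   IN={a@B3, b@B2, e@B1}   OUT={a@B3, b@B2, e@B1}
  B4:   IN={a@B3, b@B2, e@B1}   OUT={a@B3, b@B2, e@B4}
  B5:   IN={a@B3, b@B2, e@B4}   OUT={a@B5, b@B2, e@B5, f@B5}

Merge at B2: IN[B2] = OUT[B1] = {a@B3, b@B1, e@B1}

Answer: {a@B3, b@B1, e@B1}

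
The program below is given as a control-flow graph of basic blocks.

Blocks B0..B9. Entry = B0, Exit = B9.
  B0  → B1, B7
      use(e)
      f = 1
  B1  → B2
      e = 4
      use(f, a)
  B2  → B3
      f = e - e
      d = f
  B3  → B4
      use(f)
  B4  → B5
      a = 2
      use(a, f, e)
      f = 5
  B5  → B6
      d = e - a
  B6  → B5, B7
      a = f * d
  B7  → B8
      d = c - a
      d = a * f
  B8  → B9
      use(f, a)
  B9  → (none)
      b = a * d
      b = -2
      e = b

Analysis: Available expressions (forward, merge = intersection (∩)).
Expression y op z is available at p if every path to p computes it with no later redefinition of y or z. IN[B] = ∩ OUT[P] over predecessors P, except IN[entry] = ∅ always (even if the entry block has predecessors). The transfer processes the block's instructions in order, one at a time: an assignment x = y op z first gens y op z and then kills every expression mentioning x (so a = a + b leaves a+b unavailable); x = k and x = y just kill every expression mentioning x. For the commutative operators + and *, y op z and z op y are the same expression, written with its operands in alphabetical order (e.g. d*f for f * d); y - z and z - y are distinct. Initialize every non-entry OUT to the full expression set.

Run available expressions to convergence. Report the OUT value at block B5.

Answer: {e-a, e-e}

Derivation:
Fixpoint table:
  B0: | IN={} | OUT={}
  B1: | IN={} | OUT={}
  B2: | IN={} | OUT={e-e}
  B3: | IN={e-e} | OUT={e-e}
  B4: | IN={e-e} | OUT={e-e}
  B5: | IN={e-e} | OUT={e-a, e-e}
  B6: | IN={e-a, e-e} | OUT={d*f, e-e}
  B7: | IN={} | OUT={a*f, c-a}
  B8: | IN={a*f, c-a} | OUT={a*f, c-a}
  B9: | IN={a*f, c-a} | OUT={a*d, a*f, c-a}

Merge at B5: IN[B5] = OUT[B4] ∩ OUT[B6] = {e-e}
Applying B5's transfer function to that IN value gives OUT[B5] (row B5 above).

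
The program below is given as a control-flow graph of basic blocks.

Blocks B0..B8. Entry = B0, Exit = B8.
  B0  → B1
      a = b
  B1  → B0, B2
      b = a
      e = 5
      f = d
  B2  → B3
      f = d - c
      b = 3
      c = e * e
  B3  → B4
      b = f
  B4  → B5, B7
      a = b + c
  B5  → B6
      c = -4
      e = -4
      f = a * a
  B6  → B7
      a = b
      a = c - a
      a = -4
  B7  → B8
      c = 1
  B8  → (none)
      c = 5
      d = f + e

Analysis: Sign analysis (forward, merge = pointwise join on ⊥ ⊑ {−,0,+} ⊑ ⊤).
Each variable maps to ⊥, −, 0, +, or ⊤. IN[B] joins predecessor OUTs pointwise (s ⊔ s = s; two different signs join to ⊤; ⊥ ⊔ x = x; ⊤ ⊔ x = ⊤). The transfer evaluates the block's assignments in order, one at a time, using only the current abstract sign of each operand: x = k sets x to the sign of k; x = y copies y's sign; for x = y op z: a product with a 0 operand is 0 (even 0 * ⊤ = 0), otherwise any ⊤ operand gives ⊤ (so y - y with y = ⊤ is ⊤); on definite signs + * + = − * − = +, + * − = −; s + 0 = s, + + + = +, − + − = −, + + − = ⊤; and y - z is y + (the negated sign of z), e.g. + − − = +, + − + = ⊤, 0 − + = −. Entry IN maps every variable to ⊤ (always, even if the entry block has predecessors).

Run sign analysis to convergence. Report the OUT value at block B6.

Converged values:
  B0: | IN=(all ⊤) | OUT=(all ⊤)
  B1: | IN=(all ⊤) | OUT={e:+; rest ⊤}
  B2: | IN={e:+; rest ⊤} | OUT={b:+, c:+, e:+; rest ⊤}
  B3: | IN={b:+, c:+, e:+; rest ⊤} | OUT={c:+, e:+; rest ⊤}
  B4: | IN={c:+, e:+; rest ⊤} | OUT={c:+, e:+; rest ⊤}
  B5: | IN={c:+, e:+; rest ⊤} | OUT={c:-, e:-; rest ⊤}
  B6: | IN={c:-, e:-; rest ⊤} | OUT={a:-, c:-, e:-; rest ⊤}
  B7: | IN=(all ⊤) | OUT={c:+; rest ⊤}
  B8: | IN={c:+; rest ⊤} | OUT={c:+; rest ⊤}

Merge at B6: IN[B6] = OUT[B5] = {a: ⊤, b: ⊤, c: -, d: ⊤, e: -, f: ⊤}
Applying B6's transfer function to that IN value gives OUT[B6] (row B6 above).

Answer: {a: -, b: ⊤, c: -, d: ⊤, e: -, f: ⊤}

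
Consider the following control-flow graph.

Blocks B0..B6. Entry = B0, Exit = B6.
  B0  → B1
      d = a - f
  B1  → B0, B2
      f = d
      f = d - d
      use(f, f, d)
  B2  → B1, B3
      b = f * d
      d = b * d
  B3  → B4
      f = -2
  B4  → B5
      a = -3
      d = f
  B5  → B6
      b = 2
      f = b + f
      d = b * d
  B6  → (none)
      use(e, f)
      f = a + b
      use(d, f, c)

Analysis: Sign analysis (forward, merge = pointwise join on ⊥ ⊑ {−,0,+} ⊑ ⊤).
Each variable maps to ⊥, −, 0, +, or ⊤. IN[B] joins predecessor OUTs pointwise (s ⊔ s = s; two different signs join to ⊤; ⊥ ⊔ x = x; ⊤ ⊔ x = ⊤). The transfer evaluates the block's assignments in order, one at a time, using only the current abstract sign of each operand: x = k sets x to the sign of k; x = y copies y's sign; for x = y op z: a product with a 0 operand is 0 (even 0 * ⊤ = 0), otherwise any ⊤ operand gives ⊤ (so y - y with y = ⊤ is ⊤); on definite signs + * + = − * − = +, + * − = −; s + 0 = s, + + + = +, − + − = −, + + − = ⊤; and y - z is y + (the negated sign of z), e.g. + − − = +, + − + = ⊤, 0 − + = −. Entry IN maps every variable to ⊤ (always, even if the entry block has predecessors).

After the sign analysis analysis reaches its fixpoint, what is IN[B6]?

Answer: {a: -, b: +, c: ⊤, d: -, e: ⊤, f: ⊤}

Derivation:
Per-block solution:
  B0:  IN=(all ⊤)  OUT=(all ⊤)
  B1:  IN=(all ⊤)  OUT=(all ⊤)
  B2:  IN=(all ⊤)  OUT=(all ⊤)
  B3:  IN=(all ⊤)  OUT={f:-; rest ⊤}
  B4:  IN={f:-; rest ⊤}  OUT={a:-, d:-, f:-; rest ⊤}
  B5:  IN={a:-, d:-, f:-; rest ⊤}  OUT={a:-, b:+, d:-; rest ⊤}
  B6:  IN={a:-, b:+, d:-; rest ⊤}  OUT={a:-, b:+, d:-; rest ⊤}

Merge at B6: IN[B6] = OUT[B5] = {a: -, b: +, c: ⊤, d: -, e: ⊤, f: ⊤}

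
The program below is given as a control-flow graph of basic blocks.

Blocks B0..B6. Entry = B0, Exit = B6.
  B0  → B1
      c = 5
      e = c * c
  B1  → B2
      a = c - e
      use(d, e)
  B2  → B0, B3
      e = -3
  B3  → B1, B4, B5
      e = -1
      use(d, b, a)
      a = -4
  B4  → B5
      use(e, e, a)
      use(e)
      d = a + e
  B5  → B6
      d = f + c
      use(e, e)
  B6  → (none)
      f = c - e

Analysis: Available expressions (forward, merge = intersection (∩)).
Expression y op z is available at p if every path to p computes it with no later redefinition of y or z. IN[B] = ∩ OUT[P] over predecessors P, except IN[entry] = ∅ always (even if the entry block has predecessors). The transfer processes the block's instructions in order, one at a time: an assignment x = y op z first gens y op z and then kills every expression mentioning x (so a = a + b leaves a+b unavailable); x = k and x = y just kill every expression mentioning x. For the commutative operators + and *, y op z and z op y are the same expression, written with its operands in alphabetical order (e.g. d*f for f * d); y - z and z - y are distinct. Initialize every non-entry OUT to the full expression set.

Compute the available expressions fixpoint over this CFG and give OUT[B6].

Fixpoint table:
  B0: | IN={} | OUT={c*c}
  B1: | IN={c*c} | OUT={c*c, c-e}
  B2: | IN={c*c, c-e} | OUT={c*c}
  B3: | IN={c*c} | OUT={c*c}
  B4: | IN={c*c} | OUT={a+e, c*c}
  B5: | IN={c*c} | OUT={c*c, c+f}
  B6: | IN={c*c, c+f} | OUT={c*c, c-e}

Merge at B6: IN[B6] = OUT[B5] = {c*c, c+f}
Applying B6's transfer function to that IN value gives OUT[B6] (row B6 above).

Answer: {c*c, c-e}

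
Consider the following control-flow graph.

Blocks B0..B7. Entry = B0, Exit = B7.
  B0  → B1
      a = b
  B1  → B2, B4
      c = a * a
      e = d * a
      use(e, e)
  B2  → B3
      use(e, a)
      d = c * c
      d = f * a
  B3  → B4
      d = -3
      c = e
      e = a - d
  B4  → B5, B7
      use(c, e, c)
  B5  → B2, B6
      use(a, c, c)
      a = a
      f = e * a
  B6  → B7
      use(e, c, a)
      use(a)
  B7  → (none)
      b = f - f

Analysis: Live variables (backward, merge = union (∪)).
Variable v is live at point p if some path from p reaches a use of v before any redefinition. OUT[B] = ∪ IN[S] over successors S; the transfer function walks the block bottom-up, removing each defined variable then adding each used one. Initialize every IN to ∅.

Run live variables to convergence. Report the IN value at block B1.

Answer: {a, d, f}

Working:
Fixpoint table:
  B0:   IN={b, d, f}   OUT={a, d, f}
  B1:   IN={a, d, f}   OUT={a, c, e, f}
  B2:   IN={a, c, e, f}   OUT={a, e, f}
  B3:   IN={a, e, f}   OUT={a, c, e, f}
  B4:   IN={a, c, e, f}   OUT={a, c, e, f}
  B5:   IN={a, c, e}   OUT={a, c, e, f}
  B6:   IN={a, c, e, f}   OUT={f}
  B7:   IN={f}   OUT={}

Merge at B1: OUT[B1] = IN[B2] ⊔ IN[B4] = {a, c, e, f}
Applying B1's transfer function to that OUT value gives IN[B1] (row B1 above).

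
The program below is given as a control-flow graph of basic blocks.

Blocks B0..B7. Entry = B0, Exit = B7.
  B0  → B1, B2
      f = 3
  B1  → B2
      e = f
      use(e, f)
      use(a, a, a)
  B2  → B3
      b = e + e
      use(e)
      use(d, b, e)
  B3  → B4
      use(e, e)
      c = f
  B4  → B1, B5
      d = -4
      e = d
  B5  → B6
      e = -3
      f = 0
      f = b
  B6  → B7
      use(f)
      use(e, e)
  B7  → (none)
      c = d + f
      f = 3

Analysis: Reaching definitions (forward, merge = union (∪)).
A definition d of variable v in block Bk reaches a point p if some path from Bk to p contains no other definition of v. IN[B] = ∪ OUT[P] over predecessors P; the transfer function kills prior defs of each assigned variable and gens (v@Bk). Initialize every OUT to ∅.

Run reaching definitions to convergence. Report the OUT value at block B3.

Per-block solution:
  B0:  IN={}  OUT={f@B0}
  B1:  IN={b@B2, c@B3, d@B4, e@B4, f@B0}  OUT={b@B2, c@B3, d@B4, e@B1, f@B0}
  B2:  IN={b@B2, c@B3, d@B4, e@B1, f@B0}  OUT={b@B2, c@B3, d@B4, e@B1, f@B0}
  B3:  IN={b@B2, c@B3, d@B4, e@B1, f@B0}  OUT={b@B2, c@B3, d@B4, e@B1, f@B0}
  B4:  IN={b@B2, c@B3, d@B4, e@B1, f@B0}  OUT={b@B2, c@B3, d@B4, e@B4, f@B0}
  B5:  IN={b@B2, c@B3, d@B4, e@B4, f@B0}  OUT={b@B2, c@B3, d@B4, e@B5, f@B5}
  B6:  IN={b@B2, c@B3, d@B4, e@B5, f@B5}  OUT={b@B2, c@B3, d@B4, e@B5, f@B5}
  B7:  IN={b@B2, c@B3, d@B4, e@B5, f@B5}  OUT={b@B2, c@B7, d@B4, e@B5, f@B7}

Merge at B3: IN[B3] = OUT[B2] = {b@B2, c@B3, d@B4, e@B1, f@B0}
Applying B3's transfer function to that IN value gives OUT[B3] (row B3 above).

Answer: {b@B2, c@B3, d@B4, e@B1, f@B0}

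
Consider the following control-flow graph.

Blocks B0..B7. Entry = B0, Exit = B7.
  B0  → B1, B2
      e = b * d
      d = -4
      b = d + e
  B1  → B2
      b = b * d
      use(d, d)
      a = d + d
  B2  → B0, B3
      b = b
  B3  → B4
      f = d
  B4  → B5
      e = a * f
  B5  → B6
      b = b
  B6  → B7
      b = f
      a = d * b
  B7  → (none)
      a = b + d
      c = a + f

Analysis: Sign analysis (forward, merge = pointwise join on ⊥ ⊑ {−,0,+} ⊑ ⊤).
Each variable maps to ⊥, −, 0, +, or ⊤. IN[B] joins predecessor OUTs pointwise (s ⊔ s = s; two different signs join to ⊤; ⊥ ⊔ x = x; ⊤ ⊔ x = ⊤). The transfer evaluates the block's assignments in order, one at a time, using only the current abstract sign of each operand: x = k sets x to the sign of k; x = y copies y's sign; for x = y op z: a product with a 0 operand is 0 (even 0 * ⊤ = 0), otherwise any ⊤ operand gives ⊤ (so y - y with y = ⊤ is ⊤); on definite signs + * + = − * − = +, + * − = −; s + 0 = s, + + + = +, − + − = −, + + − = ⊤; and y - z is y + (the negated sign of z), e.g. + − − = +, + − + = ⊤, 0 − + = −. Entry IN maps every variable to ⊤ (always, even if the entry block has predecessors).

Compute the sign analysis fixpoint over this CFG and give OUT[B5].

Converged values:
  B0:   IN=(all ⊤)   OUT={d:-; rest ⊤}
  B1:   IN={d:-; rest ⊤}   OUT={a:-, d:-; rest ⊤}
  B2:   IN={d:-; rest ⊤}   OUT={d:-; rest ⊤}
  B3:   IN={d:-; rest ⊤}   OUT={d:-, f:-; rest ⊤}
  B4:   IN={d:-, f:-; rest ⊤}   OUT={d:-, f:-; rest ⊤}
  B5:   IN={d:-, f:-; rest ⊤}   OUT={d:-, f:-; rest ⊤}
  B6:   IN={d:-, f:-; rest ⊤}   OUT={a:+, b:-, d:-, f:-; rest ⊤}
  B7:   IN={a:+, b:-, d:-, f:-; rest ⊤}   OUT={a:-, b:-, c:-, d:-, f:-; rest ⊤}

Merge at B5: IN[B5] = OUT[B4] = {a: ⊤, b: ⊤, c: ⊤, d: -, e: ⊤, f: -}
Applying B5's transfer function to that IN value gives OUT[B5] (row B5 above).

Answer: {a: ⊤, b: ⊤, c: ⊤, d: -, e: ⊤, f: -}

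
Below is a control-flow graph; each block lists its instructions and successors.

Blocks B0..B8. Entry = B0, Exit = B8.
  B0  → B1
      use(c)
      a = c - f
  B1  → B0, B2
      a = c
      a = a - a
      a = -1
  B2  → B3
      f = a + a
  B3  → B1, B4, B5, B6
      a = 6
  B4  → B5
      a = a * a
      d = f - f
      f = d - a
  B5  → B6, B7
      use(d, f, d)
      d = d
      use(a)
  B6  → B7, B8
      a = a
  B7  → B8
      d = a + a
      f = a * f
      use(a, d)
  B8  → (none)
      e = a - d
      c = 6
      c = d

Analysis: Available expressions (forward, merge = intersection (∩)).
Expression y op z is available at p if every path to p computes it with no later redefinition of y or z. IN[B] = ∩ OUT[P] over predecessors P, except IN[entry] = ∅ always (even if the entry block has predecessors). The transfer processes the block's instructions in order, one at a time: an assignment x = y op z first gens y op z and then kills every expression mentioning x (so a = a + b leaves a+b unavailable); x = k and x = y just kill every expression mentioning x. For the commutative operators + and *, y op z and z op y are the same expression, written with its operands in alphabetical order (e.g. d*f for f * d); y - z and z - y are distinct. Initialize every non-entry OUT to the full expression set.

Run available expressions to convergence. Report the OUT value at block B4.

Converged values:
  B0: | IN={} | OUT={c-f}
  B1: | IN={} | OUT={}
  B2: | IN={} | OUT={a+a}
  B3: | IN={a+a} | OUT={}
  B4: | IN={} | OUT={d-a}
  B5: | IN={} | OUT={}
  B6: | IN={} | OUT={}
  B7: | IN={} | OUT={a+a}
  B8: | IN={} | OUT={a-d}

Merge at B4: IN[B4] = OUT[B3] = {}
Applying B4's transfer function to that IN value gives OUT[B4] (row B4 above).

Answer: {d-a}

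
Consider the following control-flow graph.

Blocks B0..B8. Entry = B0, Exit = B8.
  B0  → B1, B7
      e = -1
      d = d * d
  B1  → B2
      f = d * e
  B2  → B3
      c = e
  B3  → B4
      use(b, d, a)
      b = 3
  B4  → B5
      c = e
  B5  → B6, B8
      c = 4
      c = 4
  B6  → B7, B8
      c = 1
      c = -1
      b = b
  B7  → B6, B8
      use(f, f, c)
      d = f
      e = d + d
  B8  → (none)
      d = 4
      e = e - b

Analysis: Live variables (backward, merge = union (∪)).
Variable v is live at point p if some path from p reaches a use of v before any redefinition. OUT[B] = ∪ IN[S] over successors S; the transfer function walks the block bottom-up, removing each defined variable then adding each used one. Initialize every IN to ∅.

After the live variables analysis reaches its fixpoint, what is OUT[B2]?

Per-block solution:
  B0:  IN={a, b, c, d, f}  OUT={a, b, c, d, e, f}
  B1:  IN={a, b, d, e}  OUT={a, b, d, e, f}
  B2:  IN={a, b, d, e, f}  OUT={a, b, d, e, f}
  B3:  IN={a, b, d, e, f}  OUT={b, e, f}
  B4:  IN={b, e, f}  OUT={b, e, f}
  B5:  IN={b, e, f}  OUT={b, e, f}
  B6:  IN={b, e, f}  OUT={b, c, e, f}
  B7:  IN={b, c, f}  OUT={b, e, f}
  B8:  IN={b, e}  OUT={}

Merge at B2: OUT[B2] = IN[B3] = {a, b, d, e, f}

Answer: {a, b, d, e, f}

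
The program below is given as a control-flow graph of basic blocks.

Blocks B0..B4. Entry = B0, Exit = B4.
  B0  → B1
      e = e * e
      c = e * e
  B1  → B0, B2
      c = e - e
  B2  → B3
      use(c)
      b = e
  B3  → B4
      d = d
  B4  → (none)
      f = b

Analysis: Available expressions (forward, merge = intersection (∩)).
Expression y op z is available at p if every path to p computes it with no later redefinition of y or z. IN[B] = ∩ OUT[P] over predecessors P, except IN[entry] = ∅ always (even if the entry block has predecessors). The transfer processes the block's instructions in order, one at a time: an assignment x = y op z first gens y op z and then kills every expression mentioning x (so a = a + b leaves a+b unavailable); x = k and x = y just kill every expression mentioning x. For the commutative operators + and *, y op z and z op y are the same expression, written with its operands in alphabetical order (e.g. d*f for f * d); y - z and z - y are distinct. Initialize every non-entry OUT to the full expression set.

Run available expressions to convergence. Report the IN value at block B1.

Converged values:
  B0:  IN={}  OUT={e*e}
  B1:  IN={e*e}  OUT={e*e, e-e}
  B2:  IN={e*e, e-e}  OUT={e*e, e-e}
  B3:  IN={e*e, e-e}  OUT={e*e, e-e}
  B4:  IN={e*e, e-e}  OUT={e*e, e-e}

Merge at B1: IN[B1] = OUT[B0] = {e*e}

Answer: {e*e}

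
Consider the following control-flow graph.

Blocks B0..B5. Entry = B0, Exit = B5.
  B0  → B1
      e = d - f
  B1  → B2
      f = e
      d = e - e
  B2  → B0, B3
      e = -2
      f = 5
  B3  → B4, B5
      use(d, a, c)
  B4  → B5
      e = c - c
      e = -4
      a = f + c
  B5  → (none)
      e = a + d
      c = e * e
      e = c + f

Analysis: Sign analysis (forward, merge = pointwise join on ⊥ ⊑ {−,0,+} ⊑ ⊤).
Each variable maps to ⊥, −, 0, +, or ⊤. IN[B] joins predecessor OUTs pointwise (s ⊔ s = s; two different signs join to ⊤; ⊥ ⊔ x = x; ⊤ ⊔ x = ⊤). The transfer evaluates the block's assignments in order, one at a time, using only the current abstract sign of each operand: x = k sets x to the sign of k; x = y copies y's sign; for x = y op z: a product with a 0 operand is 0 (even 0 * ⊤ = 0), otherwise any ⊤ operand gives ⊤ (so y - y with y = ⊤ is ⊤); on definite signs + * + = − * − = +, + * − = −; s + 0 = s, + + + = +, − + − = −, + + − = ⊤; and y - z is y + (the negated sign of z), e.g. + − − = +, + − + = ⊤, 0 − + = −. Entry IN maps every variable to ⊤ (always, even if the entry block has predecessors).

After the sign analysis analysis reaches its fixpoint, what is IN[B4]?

Fixpoint table:
  B0: | IN=(all ⊤) | OUT=(all ⊤)
  B1: | IN=(all ⊤) | OUT=(all ⊤)
  B2: | IN=(all ⊤) | OUT={e:-, f:+; rest ⊤}
  B3: | IN={e:-, f:+; rest ⊤} | OUT={e:-, f:+; rest ⊤}
  B4: | IN={e:-, f:+; rest ⊤} | OUT={e:-, f:+; rest ⊤}
  B5: | IN={e:-, f:+; rest ⊤} | OUT={f:+; rest ⊤}

Merge at B4: IN[B4] = OUT[B3] = {a: ⊤, b: ⊤, c: ⊤, d: ⊤, e: -, f: +}

Answer: {a: ⊤, b: ⊤, c: ⊤, d: ⊤, e: -, f: +}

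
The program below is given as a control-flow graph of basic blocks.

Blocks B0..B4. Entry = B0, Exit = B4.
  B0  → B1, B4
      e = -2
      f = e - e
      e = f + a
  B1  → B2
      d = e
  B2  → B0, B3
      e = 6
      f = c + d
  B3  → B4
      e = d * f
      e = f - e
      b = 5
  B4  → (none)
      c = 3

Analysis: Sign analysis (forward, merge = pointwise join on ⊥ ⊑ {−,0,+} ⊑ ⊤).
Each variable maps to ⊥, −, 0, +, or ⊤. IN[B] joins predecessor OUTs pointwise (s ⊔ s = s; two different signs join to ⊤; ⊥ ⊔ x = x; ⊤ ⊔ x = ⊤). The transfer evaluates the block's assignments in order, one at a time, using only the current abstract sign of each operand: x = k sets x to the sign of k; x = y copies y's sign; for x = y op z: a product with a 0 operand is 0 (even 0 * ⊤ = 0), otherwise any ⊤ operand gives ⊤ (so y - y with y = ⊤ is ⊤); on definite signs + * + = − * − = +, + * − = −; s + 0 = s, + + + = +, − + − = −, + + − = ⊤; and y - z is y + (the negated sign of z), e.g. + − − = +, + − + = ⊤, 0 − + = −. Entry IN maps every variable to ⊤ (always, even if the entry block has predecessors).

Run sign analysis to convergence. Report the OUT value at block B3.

Answer: {a: ⊤, b: +, c: ⊤, d: ⊤, e: ⊤, f: ⊤}

Trace:
Fixpoint table:
  B0: | IN=(all ⊤) | OUT=(all ⊤)
  B1: | IN=(all ⊤) | OUT=(all ⊤)
  B2: | IN=(all ⊤) | OUT={e:+; rest ⊤}
  B3: | IN={e:+; rest ⊤} | OUT={b:+; rest ⊤}
  B4: | IN=(all ⊤) | OUT={c:+; rest ⊤}

Merge at B3: IN[B3] = OUT[B2] = {a: ⊤, b: ⊤, c: ⊤, d: ⊤, e: +, f: ⊤}
Applying B3's transfer function to that IN value gives OUT[B3] (row B3 above).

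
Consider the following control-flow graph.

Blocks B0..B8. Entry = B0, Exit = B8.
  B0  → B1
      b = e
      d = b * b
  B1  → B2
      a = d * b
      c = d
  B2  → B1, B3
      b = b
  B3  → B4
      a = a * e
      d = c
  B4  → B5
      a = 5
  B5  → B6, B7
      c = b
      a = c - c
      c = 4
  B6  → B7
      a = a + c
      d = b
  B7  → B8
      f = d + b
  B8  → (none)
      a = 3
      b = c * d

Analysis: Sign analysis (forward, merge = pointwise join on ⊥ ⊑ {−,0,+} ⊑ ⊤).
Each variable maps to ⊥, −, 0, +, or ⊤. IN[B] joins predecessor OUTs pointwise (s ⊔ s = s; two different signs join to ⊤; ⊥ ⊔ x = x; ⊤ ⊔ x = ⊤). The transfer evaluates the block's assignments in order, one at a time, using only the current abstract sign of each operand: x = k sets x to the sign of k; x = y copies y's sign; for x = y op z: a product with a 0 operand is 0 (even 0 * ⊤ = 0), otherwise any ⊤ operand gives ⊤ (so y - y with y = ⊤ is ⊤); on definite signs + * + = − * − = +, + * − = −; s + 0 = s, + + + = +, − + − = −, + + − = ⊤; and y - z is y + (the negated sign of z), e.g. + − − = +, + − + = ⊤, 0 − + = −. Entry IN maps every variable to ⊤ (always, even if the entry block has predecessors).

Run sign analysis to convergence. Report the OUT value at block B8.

Answer: {a: +, b: ⊤, c: +, d: ⊤, e: ⊤, f: ⊤}

Trace:
Per-block solution:
  B0:   IN=(all ⊤)   OUT=(all ⊤)
  B1:   IN=(all ⊤)   OUT=(all ⊤)
  B2:   IN=(all ⊤)   OUT=(all ⊤)
  B3:   IN=(all ⊤)   OUT=(all ⊤)
  B4:   IN=(all ⊤)   OUT={a:+; rest ⊤}
  B5:   IN={a:+; rest ⊤}   OUT={c:+; rest ⊤}
  B6:   IN={c:+; rest ⊤}   OUT={c:+; rest ⊤}
  B7:   IN={c:+; rest ⊤}   OUT={c:+; rest ⊤}
  B8:   IN={c:+; rest ⊤}   OUT={a:+, c:+; rest ⊤}

Merge at B8: IN[B8] = OUT[B7] = {a: ⊤, b: ⊤, c: +, d: ⊤, e: ⊤, f: ⊤}
Applying B8's transfer function to that IN value gives OUT[B8] (row B8 above).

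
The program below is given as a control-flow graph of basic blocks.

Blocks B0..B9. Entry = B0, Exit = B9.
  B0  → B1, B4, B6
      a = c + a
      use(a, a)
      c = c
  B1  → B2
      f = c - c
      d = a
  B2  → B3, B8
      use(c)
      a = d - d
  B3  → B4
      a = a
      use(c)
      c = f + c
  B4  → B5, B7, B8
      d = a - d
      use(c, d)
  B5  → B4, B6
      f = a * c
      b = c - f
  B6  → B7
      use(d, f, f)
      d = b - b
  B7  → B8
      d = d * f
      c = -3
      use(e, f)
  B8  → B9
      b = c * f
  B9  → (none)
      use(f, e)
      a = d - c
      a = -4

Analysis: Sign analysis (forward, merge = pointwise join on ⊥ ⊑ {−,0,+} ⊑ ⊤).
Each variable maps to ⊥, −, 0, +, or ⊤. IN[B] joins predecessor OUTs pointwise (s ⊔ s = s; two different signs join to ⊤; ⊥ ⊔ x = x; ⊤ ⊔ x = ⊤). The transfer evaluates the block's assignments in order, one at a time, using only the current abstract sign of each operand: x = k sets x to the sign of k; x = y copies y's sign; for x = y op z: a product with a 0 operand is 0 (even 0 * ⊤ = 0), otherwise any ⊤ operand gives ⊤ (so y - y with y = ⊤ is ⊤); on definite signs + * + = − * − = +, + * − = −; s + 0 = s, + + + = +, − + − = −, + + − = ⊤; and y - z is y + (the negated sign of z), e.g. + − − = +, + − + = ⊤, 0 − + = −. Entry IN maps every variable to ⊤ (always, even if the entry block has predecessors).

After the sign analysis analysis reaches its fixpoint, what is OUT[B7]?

Answer: {a: ⊤, b: ⊤, c: -, d: ⊤, e: ⊤, f: ⊤}

Trace:
Converged values:
  B0: | IN=(all ⊤) | OUT=(all ⊤)
  B1: | IN=(all ⊤) | OUT=(all ⊤)
  B2: | IN=(all ⊤) | OUT=(all ⊤)
  B3: | IN=(all ⊤) | OUT=(all ⊤)
  B4: | IN=(all ⊤) | OUT=(all ⊤)
  B5: | IN=(all ⊤) | OUT=(all ⊤)
  B6: | IN=(all ⊤) | OUT=(all ⊤)
  B7: | IN=(all ⊤) | OUT={c:-; rest ⊤}
  B8: | IN=(all ⊤) | OUT=(all ⊤)
  B9: | IN=(all ⊤) | OUT={a:-; rest ⊤}

Merge at B7: IN[B7] = OUT[B4] ⊔ OUT[B6] = {a: ⊤, b: ⊤, c: ⊤, d: ⊤, e: ⊤, f: ⊤}
Applying B7's transfer function to that IN value gives OUT[B7] (row B7 above).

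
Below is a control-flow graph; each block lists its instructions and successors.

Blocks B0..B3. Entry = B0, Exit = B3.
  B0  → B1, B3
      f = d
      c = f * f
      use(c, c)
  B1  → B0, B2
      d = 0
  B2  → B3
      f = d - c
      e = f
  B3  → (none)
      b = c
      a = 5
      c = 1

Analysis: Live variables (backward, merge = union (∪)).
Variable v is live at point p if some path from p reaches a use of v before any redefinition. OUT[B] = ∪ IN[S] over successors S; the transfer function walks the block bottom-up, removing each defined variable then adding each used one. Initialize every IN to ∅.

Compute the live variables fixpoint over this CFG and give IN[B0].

Per-block solution:
  B0:  IN={d}  OUT={c}
  B1:  IN={c}  OUT={c, d}
  B2:  IN={c, d}  OUT={c}
  B3:  IN={c}  OUT={}

Merge at B0: OUT[B0] = IN[B1] ⊔ IN[B3] = {c}
Applying B0's transfer function to that OUT value gives IN[B0] (row B0 above).

Answer: {d}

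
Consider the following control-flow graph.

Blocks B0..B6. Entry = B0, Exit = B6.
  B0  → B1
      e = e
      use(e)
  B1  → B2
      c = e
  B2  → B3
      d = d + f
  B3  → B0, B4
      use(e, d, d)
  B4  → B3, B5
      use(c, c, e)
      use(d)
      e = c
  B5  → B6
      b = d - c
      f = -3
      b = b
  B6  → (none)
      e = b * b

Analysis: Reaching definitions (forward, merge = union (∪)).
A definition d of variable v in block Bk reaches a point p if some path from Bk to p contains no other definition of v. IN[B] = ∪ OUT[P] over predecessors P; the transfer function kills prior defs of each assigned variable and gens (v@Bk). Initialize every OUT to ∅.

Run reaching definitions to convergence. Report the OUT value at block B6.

Fixpoint table:
  B0:   IN={c@B1, d@B2, e@B0, e@B4}   OUT={c@B1, d@B2, e@B0}
  B1:   IN={c@B1, d@B2, e@B0}   OUT={c@B1, d@B2, e@B0}
  B2:   IN={c@B1, d@B2, e@B0}   OUT={c@B1, d@B2, e@B0}
  B3:   IN={c@B1, d@B2, e@B0, e@B4}   OUT={c@B1, d@B2, e@B0, e@B4}
  B4:   IN={c@B1, d@B2, e@B0, e@B4}   OUT={c@B1, d@B2, e@B4}
  B5:   IN={c@B1, d@B2, e@B4}   OUT={b@B5, c@B1, d@B2, e@B4, f@B5}
  B6:   IN={b@B5, c@B1, d@B2, e@B4, f@B5}   OUT={b@B5, c@B1, d@B2, e@B6, f@B5}

Merge at B6: IN[B6] = OUT[B5] = {b@B5, c@B1, d@B2, e@B4, f@B5}
Applying B6's transfer function to that IN value gives OUT[B6] (row B6 above).

Answer: {b@B5, c@B1, d@B2, e@B6, f@B5}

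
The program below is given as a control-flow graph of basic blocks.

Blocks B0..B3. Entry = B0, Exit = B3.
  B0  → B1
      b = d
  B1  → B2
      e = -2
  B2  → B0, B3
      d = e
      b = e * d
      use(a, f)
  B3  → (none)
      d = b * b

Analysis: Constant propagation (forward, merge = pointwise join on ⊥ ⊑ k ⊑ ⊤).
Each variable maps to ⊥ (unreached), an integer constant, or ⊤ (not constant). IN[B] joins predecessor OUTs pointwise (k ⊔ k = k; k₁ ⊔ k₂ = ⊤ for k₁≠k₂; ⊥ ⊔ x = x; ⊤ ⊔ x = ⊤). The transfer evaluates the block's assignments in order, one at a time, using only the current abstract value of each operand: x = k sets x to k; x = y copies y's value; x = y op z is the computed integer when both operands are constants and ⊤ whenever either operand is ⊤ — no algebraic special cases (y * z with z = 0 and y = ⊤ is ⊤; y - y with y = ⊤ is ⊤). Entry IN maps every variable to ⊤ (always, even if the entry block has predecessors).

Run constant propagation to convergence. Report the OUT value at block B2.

Fixpoint table:
  B0:   IN=(all ⊤)   OUT=(all ⊤)
  B1:   IN=(all ⊤)   OUT={e:-2; rest ⊤}
  B2:   IN={e:-2; rest ⊤}   OUT={b:4, d:-2, e:-2; rest ⊤}
  B3:   IN={b:4, d:-2, e:-2; rest ⊤}   OUT={b:4, d:16, e:-2; rest ⊤}

Merge at B2: IN[B2] = OUT[B1] = {a: ⊤, b: ⊤, c: ⊤, d: ⊤, e: -2, f: ⊤}
Applying B2's transfer function to that IN value gives OUT[B2] (row B2 above).

Answer: {a: ⊤, b: 4, c: ⊤, d: -2, e: -2, f: ⊤}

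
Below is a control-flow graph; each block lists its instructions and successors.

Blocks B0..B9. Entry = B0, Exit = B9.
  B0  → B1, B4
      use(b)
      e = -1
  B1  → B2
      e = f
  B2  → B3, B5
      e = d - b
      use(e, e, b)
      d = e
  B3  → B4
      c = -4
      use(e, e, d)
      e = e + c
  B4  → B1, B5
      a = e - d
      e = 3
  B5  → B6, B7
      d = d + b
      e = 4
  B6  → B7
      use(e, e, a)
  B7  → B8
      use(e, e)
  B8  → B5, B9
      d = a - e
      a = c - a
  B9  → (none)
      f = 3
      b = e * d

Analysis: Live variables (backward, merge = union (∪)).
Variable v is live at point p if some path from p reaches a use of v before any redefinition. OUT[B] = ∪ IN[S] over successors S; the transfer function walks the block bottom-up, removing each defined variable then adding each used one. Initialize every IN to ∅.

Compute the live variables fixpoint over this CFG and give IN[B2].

Fixpoint table:
  B0:   IN={a, b, c, d, f}   OUT={a, b, c, d, e, f}
  B1:   IN={a, b, c, d, f}   OUT={a, b, c, d, f}
  B2:   IN={a, b, c, d, f}   OUT={a, b, c, d, e, f}
  B3:   IN={b, d, e, f}   OUT={b, c, d, e, f}
  B4:   IN={b, c, d, e, f}   OUT={a, b, c, d, f}
  B5:   IN={a, b, c, d}   OUT={a, b, c, e}
  B6:   IN={a, b, c, e}   OUT={a, b, c, e}
  B7:   IN={a, b, c, e}   OUT={a, b, c, e}
  B8:   IN={a, b, c, e}   OUT={a, b, c, d, e}
  B9:   IN={d, e}   OUT={}

Merge at B2: OUT[B2] = IN[B3] ⊔ IN[B5] = {a, b, c, d, e, f}
Applying B2's transfer function to that OUT value gives IN[B2] (row B2 above).

Answer: {a, b, c, d, f}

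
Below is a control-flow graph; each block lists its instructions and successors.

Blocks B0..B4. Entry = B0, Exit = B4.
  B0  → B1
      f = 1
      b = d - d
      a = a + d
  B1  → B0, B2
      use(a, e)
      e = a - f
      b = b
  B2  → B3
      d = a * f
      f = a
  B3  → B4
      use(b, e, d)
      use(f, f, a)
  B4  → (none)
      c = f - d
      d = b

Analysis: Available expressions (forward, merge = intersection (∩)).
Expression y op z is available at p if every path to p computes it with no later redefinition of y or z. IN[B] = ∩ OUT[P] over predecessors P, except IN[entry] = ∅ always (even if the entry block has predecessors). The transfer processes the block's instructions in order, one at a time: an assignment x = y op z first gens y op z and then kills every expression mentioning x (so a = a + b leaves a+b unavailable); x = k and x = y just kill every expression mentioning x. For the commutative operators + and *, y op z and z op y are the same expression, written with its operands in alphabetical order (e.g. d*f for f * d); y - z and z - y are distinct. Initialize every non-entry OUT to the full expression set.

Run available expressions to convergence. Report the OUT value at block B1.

Converged values:
  B0:   IN={}   OUT={d-d}
  B1:   IN={d-d}   OUT={a-f, d-d}
  B2:   IN={a-f, d-d}   OUT={}
  B3:   IN={}   OUT={}
  B4:   IN={}   OUT={}

Merge at B1: IN[B1] = OUT[B0] = {d-d}
Applying B1's transfer function to that IN value gives OUT[B1] (row B1 above).

Answer: {a-f, d-d}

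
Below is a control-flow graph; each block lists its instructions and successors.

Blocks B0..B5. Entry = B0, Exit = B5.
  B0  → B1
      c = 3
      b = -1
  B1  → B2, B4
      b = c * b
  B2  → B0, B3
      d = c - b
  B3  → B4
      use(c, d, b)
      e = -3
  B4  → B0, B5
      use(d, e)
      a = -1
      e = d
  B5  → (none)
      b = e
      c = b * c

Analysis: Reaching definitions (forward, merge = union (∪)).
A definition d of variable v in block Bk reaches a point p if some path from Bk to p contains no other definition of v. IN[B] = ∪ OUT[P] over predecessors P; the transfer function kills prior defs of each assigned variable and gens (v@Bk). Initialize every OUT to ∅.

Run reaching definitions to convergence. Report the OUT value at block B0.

Per-block solution:
  B0: | IN={a@B4, b@B1, c@B0, d@B2, e@B4} | OUT={a@B4, b@B0, c@B0, d@B2, e@B4}
  B1: | IN={a@B4, b@B0, c@B0, d@B2, e@B4} | OUT={a@B4, b@B1, c@B0, d@B2, e@B4}
  B2: | IN={a@B4, b@B1, c@B0, d@B2, e@B4} | OUT={a@B4, b@B1, c@B0, d@B2, e@B4}
  B3: | IN={a@B4, b@B1, c@B0, d@B2, e@B4} | OUT={a@B4, b@B1, c@B0, d@B2, e@B3}
  B4: | IN={a@B4, b@B1, c@B0, d@B2, e@B3, e@B4} | OUT={a@B4, b@B1, c@B0, d@B2, e@B4}
  B5: | IN={a@B4, b@B1, c@B0, d@B2, e@B4} | OUT={a@B4, b@B5, c@B5, d@B2, e@B4}

Merge at B0 (entry node, so the boundary value {} is joined with the incoming edge(s)): IN[B0] = {} ⊔ OUT[B2] ⊔ OUT[B4] = {a@B4, b@B1, c@B0, d@B2, e@B4}
Applying B0's transfer function to that IN value gives OUT[B0] (row B0 above).

Answer: {a@B4, b@B0, c@B0, d@B2, e@B4}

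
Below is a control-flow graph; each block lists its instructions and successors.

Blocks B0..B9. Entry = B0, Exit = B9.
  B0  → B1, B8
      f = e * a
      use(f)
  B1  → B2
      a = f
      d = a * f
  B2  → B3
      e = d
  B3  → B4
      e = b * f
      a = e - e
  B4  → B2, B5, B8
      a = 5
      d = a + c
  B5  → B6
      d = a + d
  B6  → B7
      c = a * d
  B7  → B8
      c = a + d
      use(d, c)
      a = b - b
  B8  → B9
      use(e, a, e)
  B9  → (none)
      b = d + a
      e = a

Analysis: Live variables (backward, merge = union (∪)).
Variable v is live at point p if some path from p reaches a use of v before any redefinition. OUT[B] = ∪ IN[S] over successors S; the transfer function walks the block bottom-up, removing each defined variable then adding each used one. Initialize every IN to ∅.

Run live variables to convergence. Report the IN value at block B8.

Converged values:
  B0:   IN={a, b, c, d, e}   OUT={a, b, c, d, e, f}
  B1:   IN={b, c, f}   OUT={b, c, d, f}
  B2:   IN={b, c, d, f}   OUT={b, c, f}
  B3:   IN={b, c, f}   OUT={b, c, e, f}
  B4:   IN={b, c, e, f}   OUT={a, b, c, d, e, f}
  B5:   IN={a, b, d, e}   OUT={a, b, d, e}
  B6:   IN={a, b, d, e}   OUT={a, b, d, e}
  B7:   IN={a, b, d, e}   OUT={a, d, e}
  B8:   IN={a, d, e}   OUT={a, d}
  B9:   IN={a, d}   OUT={}

Merge at B8: OUT[B8] = IN[B9] = {a, d}
Applying B8's transfer function to that OUT value gives IN[B8] (row B8 above).

Answer: {a, d, e}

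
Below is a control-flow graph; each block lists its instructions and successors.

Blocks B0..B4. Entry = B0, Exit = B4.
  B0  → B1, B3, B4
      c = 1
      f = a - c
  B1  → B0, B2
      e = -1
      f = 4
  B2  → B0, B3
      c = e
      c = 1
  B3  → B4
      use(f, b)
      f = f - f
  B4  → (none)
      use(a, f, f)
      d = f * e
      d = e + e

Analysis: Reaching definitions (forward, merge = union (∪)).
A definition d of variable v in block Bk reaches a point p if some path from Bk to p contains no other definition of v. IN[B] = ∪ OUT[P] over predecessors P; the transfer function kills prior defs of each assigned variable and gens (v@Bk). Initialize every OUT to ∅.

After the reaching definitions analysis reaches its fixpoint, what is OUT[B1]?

Fixpoint table:
  B0: | IN={c@B0, c@B2, e@B1, f@B1} | OUT={c@B0, e@B1, f@B0}
  B1: | IN={c@B0, e@B1, f@B0} | OUT={c@B0, e@B1, f@B1}
  B2: | IN={c@B0, e@B1, f@B1} | OUT={c@B2, e@B1, f@B1}
  B3: | IN={c@B0, c@B2, e@B1, f@B0, f@B1} | OUT={c@B0, c@B2, e@B1, f@B3}
  B4: | IN={c@B0, c@B2, e@B1, f@B0, f@B3} | OUT={c@B0, c@B2, d@B4, e@B1, f@B0, f@B3}

Merge at B1: IN[B1] = OUT[B0] = {c@B0, e@B1, f@B0}
Applying B1's transfer function to that IN value gives OUT[B1] (row B1 above).

Answer: {c@B0, e@B1, f@B1}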